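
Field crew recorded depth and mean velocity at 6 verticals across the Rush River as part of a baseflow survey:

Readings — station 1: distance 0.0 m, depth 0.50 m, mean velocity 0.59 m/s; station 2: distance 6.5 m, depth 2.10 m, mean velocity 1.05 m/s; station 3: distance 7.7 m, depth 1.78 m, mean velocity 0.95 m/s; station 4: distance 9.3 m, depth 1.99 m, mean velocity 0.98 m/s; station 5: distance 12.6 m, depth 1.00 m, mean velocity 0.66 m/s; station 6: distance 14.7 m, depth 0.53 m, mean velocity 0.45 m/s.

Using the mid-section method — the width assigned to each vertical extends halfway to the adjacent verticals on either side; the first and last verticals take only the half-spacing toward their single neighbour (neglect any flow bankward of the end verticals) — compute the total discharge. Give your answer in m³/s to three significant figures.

w_1 = (6.5 − 0.0)/2 = 3.25 m; q_1 = 0.59 × 0.50 × 3.25 = 0.9588 m³/s
w_2 = (7.7 − 0.0)/2 = 3.85 m; q_2 = 1.05 × 2.10 × 3.85 = 8.489 m³/s
w_3 = (9.3 − 6.5)/2 = 1.4 m; q_3 = 0.95 × 1.78 × 1.4 = 2.367 m³/s
w_4 = (12.6 − 7.7)/2 = 2.45 m; q_4 = 0.98 × 1.99 × 2.45 = 4.778 m³/s
w_5 = (14.7 − 9.3)/2 = 2.7 m; q_5 = 0.66 × 1.00 × 2.7 = 1.782 m³/s
w_6 = (14.7 − 12.6)/2 = 1.05 m; q_6 = 0.45 × 0.53 × 1.05 = 0.2504 m³/s
Q = Σ qᵢ = 18.63 m³/s

18.6 m³/s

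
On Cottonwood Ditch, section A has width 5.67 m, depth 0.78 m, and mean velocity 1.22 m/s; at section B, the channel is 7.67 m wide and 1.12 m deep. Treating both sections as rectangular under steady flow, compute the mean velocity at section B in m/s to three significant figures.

0.628 m/s

Q = A₁V₁ = (5.67×0.78) × 1.22 = 5.396 m³/s
A₂ = 7.67 × 1.12 = 8.590 m²
V₂ = Q/A₂ = 5.396/8.590 = 0.6281 m/s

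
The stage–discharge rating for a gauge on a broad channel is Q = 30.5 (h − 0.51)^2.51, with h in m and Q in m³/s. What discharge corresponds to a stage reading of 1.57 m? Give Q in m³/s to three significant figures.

35.3 m³/s

Q = 30.5 × (1.57 − 0.51)^2.51 = 30.5 × 1.06^2.51 = 35.30 m³/s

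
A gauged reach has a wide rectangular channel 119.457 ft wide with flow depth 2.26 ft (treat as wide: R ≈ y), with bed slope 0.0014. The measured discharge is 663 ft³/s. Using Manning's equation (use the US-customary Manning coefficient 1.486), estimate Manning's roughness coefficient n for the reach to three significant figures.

0.0390

A = b·y = 119.457 × 2.26 = 270.0 ft²
Wide channel: R ≈ y = 2.26 ft
n = (1.486/Q)·A·R^(2/3)·S^(1/2) = (1.486/663) × 270.0 × 1.722 × 0.03742 = 0.03899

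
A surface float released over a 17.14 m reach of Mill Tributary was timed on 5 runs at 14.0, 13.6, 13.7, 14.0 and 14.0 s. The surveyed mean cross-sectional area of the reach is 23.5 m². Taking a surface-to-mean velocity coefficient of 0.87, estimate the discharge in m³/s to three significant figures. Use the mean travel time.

25.3 m³/s

t̄ = (14.0 + 13.6 + 13.7 + 14.0 + 14.0) / 5 = 13.86 s
v_surface = L / t̄ = 17.14 / 13.86 = 1.237 m/s
v_mean = 0.87 × 1.237 = 1.076 m/s
Q = A × v_mean = 23.5 × 1.076 = 25.28 m³/s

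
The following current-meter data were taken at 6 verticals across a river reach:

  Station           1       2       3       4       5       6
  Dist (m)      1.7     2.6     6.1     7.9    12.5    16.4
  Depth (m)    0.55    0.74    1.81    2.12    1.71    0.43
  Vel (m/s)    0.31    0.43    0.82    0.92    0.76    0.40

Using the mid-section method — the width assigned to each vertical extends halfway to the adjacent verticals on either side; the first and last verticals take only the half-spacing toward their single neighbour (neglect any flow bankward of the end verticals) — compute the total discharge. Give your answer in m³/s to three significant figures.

w_1 = (2.6 − 1.7)/2 = 0.45 m; q_1 = 0.31 × 0.55 × 0.45 = 0.07673 m³/s
w_2 = (6.1 − 1.7)/2 = 2.2 m; q_2 = 0.43 × 0.74 × 2.2 = 0.7000 m³/s
w_3 = (7.9 − 2.6)/2 = 2.65 m; q_3 = 0.82 × 1.81 × 2.65 = 3.933 m³/s
w_4 = (12.5 − 6.1)/2 = 3.2 m; q_4 = 0.92 × 2.12 × 3.2 = 6.241 m³/s
w_5 = (16.4 − 7.9)/2 = 4.25 m; q_5 = 0.76 × 1.71 × 4.25 = 5.523 m³/s
w_6 = (16.4 − 12.5)/2 = 1.95 m; q_6 = 0.40 × 0.43 × 1.95 = 0.3354 m³/s
Q = Σ qᵢ = 16.81 m³/s

16.8 m³/s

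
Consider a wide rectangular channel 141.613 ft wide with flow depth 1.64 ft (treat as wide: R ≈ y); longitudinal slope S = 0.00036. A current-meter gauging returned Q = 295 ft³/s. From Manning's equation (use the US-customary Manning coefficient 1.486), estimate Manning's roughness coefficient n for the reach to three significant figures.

0.0309

A = b·y = 141.613 × 1.64 = 232.2 ft²
Wide channel: R ≈ y = 1.64 ft
n = (1.486/Q)·A·R^(2/3)·S^(1/2) = (1.486/295) × 232.2 × 1.391 × 0.01897 = 0.03087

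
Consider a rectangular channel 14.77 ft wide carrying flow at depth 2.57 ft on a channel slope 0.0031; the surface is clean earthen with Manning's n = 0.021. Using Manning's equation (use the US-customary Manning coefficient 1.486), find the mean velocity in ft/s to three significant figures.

A = b·y = 14.77 × 2.57 = 37.96 ft²
P = b + 2y = 14.77 + 2×2.57 = 19.91 ft
R = A/P = 37.96/19.91 = 1.907 ft
Q = (1.486/n)·A·R^(2/3)·S^(1/2) = (1.486/0.021) × 37.96 × 1.907^(2/3) × 0.0031^(1/2) = 229.9 ft³/s
V = Q/A = 229.9/37.96 = 6.058 ft/s

6.06 ft/s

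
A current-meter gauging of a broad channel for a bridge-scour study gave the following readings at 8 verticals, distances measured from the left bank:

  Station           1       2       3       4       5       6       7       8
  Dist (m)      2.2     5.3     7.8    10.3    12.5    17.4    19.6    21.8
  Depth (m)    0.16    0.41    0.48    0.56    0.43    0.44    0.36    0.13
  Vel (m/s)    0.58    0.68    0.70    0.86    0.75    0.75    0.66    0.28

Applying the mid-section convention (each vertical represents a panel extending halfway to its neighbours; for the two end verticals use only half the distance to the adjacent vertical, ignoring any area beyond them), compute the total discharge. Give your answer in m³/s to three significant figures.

5.78 m³/s

w_1 = (5.3 − 2.2)/2 = 1.55 m; q_1 = 0.58 × 0.16 × 1.55 = 0.1438 m³/s
w_2 = (7.8 − 2.2)/2 = 2.8 m; q_2 = 0.68 × 0.41 × 2.8 = 0.7806 m³/s
w_3 = (10.3 − 5.3)/2 = 2.5 m; q_3 = 0.70 × 0.48 × 2.5 = 0.8400 m³/s
w_4 = (12.5 − 7.8)/2 = 2.35 m; q_4 = 0.86 × 0.56 × 2.35 = 1.132 m³/s
w_5 = (17.4 − 10.3)/2 = 3.55 m; q_5 = 0.75 × 0.43 × 3.55 = 1.145 m³/s
w_6 = (19.6 − 12.5)/2 = 3.55 m; q_6 = 0.75 × 0.44 × 3.55 = 1.172 m³/s
w_7 = (21.8 − 17.4)/2 = 2.2 m; q_7 = 0.66 × 0.36 × 2.2 = 0.5227 m³/s
w_8 = (21.8 − 19.6)/2 = 1.1 m; q_8 = 0.28 × 0.13 × 1.1 = 0.04004 m³/s
Q = Σ qᵢ = 5.775 m³/s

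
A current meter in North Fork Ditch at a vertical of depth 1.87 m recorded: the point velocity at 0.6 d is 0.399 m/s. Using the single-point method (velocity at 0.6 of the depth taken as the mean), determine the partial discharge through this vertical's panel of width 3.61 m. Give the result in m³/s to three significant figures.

v̄ = v₀.₆ = 0.399 m/s
q = v̄ × d × w = 0.3990 × 1.87 × 3.61 = 2.694 m³/s

2.69 m³/s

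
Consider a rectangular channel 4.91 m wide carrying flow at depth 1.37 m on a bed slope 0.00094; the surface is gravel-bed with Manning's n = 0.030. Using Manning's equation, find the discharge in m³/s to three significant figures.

A = b·y = 4.91 × 1.37 = 6.727 m²
P = b + 2y = 4.91 + 2×1.37 = 7.650 m
R = A/P = 6.727/7.650 = 0.8793 m
Q = (1/n)·A·R^(2/3)·S^(1/2) = (1/0.030) × 6.727 × 0.8793^(2/3) × 0.00094^(1/2) = 6.310 m³/s

6.31 m³/s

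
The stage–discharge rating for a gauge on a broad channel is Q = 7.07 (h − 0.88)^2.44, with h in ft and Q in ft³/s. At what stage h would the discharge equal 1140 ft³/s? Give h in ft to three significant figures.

h − h₀ = (Q/C)^(1/b) = (1140/7.07)^(1/2.44) = 8.030 ft
h = 0.88 + 8.030 = 8.910 ft

8.91 ft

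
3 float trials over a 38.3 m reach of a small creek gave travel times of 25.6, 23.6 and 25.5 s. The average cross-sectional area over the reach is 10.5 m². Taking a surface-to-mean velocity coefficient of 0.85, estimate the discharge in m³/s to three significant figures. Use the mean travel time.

t̄ = (25.6 + 23.6 + 25.5) / 3 = 24.9 s
v_surface = L / t̄ = 38.3 / 24.9 = 1.538 m/s
v_mean = 0.85 × 1.538 = 1.307 m/s
Q = A × v_mean = 10.5 × 1.307 = 13.73 m³/s

13.7 m³/s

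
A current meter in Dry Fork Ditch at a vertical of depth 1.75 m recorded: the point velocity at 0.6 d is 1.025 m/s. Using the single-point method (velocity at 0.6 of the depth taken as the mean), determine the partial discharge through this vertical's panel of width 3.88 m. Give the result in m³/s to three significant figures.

6.96 m³/s

v̄ = v₀.₆ = 1.025 m/s
q = v̄ × d × w = 1.025 × 1.75 × 3.88 = 6.960 m³/s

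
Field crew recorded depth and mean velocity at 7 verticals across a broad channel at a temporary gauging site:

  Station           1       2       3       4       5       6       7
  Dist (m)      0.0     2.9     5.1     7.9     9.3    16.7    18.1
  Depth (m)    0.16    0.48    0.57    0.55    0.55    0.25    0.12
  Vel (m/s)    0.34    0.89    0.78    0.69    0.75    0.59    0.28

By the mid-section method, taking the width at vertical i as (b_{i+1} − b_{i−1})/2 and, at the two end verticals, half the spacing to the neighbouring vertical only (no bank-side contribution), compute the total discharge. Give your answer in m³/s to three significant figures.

w_1 = (2.9 − 0.0)/2 = 1.45 m; q_1 = 0.34 × 0.16 × 1.45 = 0.07888 m³/s
w_2 = (5.1 − 0.0)/2 = 2.55 m; q_2 = 0.89 × 0.48 × 2.55 = 1.089 m³/s
w_3 = (7.9 − 2.9)/2 = 2.5 m; q_3 = 0.78 × 0.57 × 2.5 = 1.112 m³/s
w_4 = (9.3 − 5.1)/2 = 2.1 m; q_4 = 0.69 × 0.55 × 2.1 = 0.7970 m³/s
w_5 = (16.7 − 7.9)/2 = 4.4 m; q_5 = 0.75 × 0.55 × 4.4 = 1.815 m³/s
w_6 = (18.1 − 9.3)/2 = 4.4 m; q_6 = 0.59 × 0.25 × 4.4 = 0.6490 m³/s
w_7 = (18.1 − 16.7)/2 = 0.7 m; q_7 = 0.28 × 0.12 × 0.7 = 0.02352 m³/s
Q = Σ qᵢ = 5.564 m³/s

5.56 m³/s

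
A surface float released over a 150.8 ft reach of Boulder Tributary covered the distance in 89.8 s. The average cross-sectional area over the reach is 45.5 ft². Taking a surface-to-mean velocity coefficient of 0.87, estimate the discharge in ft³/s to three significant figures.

66.5 ft³/s

v_surface = L / t̄ = 150.8 / 89.8 = 1.679 ft/s
v_mean = 0.87 × 1.679 = 1.461 ft/s
Q = A × v_mean = 45.5 × 1.461 = 66.47 ft³/s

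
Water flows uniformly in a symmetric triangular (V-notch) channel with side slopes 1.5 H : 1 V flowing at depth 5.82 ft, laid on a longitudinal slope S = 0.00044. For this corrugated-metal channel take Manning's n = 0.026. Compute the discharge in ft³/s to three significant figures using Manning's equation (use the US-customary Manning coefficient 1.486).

A = z·y² = 1.5×5.82² = 50.81 ft²
P = 2y√(1+z²) = 2×5.82×√(1+1.5²) = 20.98 ft
R = A/P = 50.81/20.98 = 2.421 ft
Q = (1.486/n)·A·R^(2/3)·S^(1/2) = (1.486/0.026) × 50.81 × 2.421^(2/3) × 0.00044^(1/2) = 109.8 ft³/s

110 ft³/s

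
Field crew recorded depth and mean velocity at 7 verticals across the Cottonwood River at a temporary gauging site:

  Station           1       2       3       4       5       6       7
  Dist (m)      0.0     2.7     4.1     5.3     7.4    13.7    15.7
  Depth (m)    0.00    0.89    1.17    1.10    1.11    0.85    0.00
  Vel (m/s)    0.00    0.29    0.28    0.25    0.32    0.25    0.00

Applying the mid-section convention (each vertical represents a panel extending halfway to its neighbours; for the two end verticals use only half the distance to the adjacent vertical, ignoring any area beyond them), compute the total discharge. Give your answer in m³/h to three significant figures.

13600 m³/h

w_2 = (4.1 − 0.0)/2 = 2.05 m; q_2 = 0.29 × 0.89 × 2.05 = 0.5291 m³/s
w_3 = (5.3 − 2.7)/2 = 1.3 m; q_3 = 0.28 × 1.17 × 1.3 = 0.4259 m³/s
w_4 = (7.4 − 4.1)/2 = 1.65 m; q_4 = 0.25 × 1.10 × 1.65 = 0.4538 m³/s
w_5 = (13.7 − 5.3)/2 = 4.2 m; q_5 = 0.32 × 1.11 × 4.2 = 1.492 m³/s
w_6 = (15.7 − 7.4)/2 = 4.15 m; q_6 = 0.25 × 0.85 × 4.15 = 0.8819 m³/s
Stations 1, 7 contribute zero (depth or velocity is 0).
Q = Σ qᵢ = 3.782 m³/s
= 3.782 × 3600 = 13620 m³/h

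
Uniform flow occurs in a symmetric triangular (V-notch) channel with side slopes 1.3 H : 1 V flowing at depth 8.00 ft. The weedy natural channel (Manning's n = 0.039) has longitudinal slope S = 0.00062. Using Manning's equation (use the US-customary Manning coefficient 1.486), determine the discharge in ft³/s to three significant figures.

A = z·y² = 1.3×8.00² = 83.20 ft²
P = 2y√(1+z²) = 2×8.00×√(1+1.3²) = 26.24 ft
R = A/P = 83.20/26.24 = 3.170 ft
Q = (1.486/n)·A·R^(2/3)·S^(1/2) = (1.486/0.039) × 83.20 × 3.170^(2/3) × 0.00062^(1/2) = 170.4 ft³/s

170 ft³/s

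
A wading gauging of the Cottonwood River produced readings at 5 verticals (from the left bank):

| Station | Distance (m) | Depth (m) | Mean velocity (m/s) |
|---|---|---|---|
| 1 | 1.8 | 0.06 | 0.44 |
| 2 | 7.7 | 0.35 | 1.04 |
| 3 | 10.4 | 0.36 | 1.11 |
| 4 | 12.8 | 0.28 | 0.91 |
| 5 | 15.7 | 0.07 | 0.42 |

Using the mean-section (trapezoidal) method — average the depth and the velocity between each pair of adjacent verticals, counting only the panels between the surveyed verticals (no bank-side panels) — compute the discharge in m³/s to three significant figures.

3.04 m³/s

Panel 1-2: Δb = 5.9 m, d̄ = (0.06+0.35)/2 = 0.205, v̄ = (0.44+1.04)/2 = 0.74 → q = 5.9×0.205×0.74 = 0.8950 m³/s
Panel 2-3: Δb = 2.7 m, d̄ = (0.35+0.36)/2 = 0.355, v̄ = (1.04+1.11)/2 = 1.075 → q = 2.7×0.355×1.075 = 1.030 m³/s
Panel 3-4: Δb = 2.4 m, d̄ = (0.36+0.28)/2 = 0.32, v̄ = (1.11+0.91)/2 = 1.01 → q = 2.4×0.32×1.01 = 0.7757 m³/s
Panel 4-5: Δb = 2.9 m, d̄ = (0.28+0.07)/2 = 0.175, v̄ = (0.91+0.42)/2 = 0.665 → q = 2.9×0.175×0.665 = 0.3375 m³/s
Q = Σ q = 3.039 m³/s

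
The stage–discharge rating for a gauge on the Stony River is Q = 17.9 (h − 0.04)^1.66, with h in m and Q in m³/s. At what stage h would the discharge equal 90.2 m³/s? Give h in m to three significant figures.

2.69 m

h − h₀ = (Q/C)^(1/b) = (90.2/17.9)^(1/1.66) = 2.649 m
h = 0.04 + 2.649 = 2.689 m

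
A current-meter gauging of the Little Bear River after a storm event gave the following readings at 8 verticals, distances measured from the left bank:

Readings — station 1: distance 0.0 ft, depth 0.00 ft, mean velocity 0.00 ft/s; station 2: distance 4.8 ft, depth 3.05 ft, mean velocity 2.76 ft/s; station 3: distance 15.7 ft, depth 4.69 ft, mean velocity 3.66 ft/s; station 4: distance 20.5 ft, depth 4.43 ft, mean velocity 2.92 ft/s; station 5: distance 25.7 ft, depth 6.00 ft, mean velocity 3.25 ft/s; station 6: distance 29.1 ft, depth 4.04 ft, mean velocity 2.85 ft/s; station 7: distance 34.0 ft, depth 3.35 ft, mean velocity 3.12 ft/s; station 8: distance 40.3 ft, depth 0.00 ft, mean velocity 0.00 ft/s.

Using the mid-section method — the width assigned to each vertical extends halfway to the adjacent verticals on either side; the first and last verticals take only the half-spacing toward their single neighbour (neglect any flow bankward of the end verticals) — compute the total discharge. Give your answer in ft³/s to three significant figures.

456 ft³/s

w_2 = (15.7 − 0.0)/2 = 7.85 ft; q_2 = 2.76 × 3.05 × 7.85 = 66.08 ft³/s
w_3 = (20.5 − 4.8)/2 = 7.85 ft; q_3 = 3.66 × 4.69 × 7.85 = 134.7 ft³/s
w_4 = (25.7 − 15.7)/2 = 5 ft; q_4 = 2.92 × 4.43 × 5 = 64.68 ft³/s
w_5 = (29.1 − 20.5)/2 = 4.3 ft; q_5 = 3.25 × 6.00 × 4.3 = 83.85 ft³/s
w_6 = (34.0 − 25.7)/2 = 4.15 ft; q_6 = 2.85 × 4.04 × 4.15 = 47.78 ft³/s
w_7 = (40.3 − 29.1)/2 = 5.6 ft; q_7 = 3.12 × 3.35 × 5.6 = 58.53 ft³/s
Stations 1, 8 contribute zero (depth or velocity is 0).
Q = Σ qᵢ = 455.7 ft³/s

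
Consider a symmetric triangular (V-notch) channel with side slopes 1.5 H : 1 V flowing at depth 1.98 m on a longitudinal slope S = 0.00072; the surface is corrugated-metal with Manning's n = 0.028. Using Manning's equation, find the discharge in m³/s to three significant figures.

4.95 m³/s

A = z·y² = 1.5×1.98² = 5.881 m²
P = 2y√(1+z²) = 2×1.98×√(1+1.5²) = 7.139 m
R = A/P = 5.881/7.139 = 0.8237 m
Q = (1/n)·A·R^(2/3)·S^(1/2) = (1/0.028) × 5.881 × 0.8237^(2/3) × 0.00072^(1/2) = 4.952 m³/s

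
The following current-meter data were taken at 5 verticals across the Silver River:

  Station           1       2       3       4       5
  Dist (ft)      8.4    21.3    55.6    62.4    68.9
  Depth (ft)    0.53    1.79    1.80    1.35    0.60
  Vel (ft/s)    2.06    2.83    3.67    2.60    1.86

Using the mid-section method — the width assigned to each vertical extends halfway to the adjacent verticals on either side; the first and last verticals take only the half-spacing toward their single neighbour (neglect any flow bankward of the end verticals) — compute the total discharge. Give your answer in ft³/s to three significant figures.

w_1 = (21.3 − 8.4)/2 = 6.45 ft; q_1 = 2.06 × 0.53 × 6.45 = 7.042 ft³/s
w_2 = (55.6 − 8.4)/2 = 23.6 ft; q_2 = 2.83 × 1.79 × 23.6 = 119.6 ft³/s
w_3 = (62.4 − 21.3)/2 = 20.55 ft; q_3 = 3.67 × 1.80 × 20.55 = 135.8 ft³/s
w_4 = (68.9 − 55.6)/2 = 6.65 ft; q_4 = 2.60 × 1.35 × 6.65 = 23.34 ft³/s
w_5 = (68.9 − 62.4)/2 = 3.25 ft; q_5 = 1.86 × 0.60 × 3.25 = 3.627 ft³/s
Q = Σ qᵢ = 289.3 ft³/s

289 ft³/s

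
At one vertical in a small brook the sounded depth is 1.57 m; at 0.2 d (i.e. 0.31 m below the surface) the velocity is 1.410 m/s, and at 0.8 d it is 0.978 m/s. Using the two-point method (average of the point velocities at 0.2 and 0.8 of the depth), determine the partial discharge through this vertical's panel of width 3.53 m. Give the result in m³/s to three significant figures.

v̄ = (1.410 + 0.978) / 2 = 1.194 m/s
q = v̄ × d × w = 1.194 × 1.57 × 3.53 = 6.617 m³/s

6.62 m³/s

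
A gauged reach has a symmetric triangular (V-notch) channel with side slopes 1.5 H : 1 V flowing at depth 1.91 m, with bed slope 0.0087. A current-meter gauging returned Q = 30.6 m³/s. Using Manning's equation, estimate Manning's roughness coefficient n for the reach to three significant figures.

0.0143

A = z·y² = 1.5×1.91² = 5.472 m²
P = 2y√(1+z²) = 2×1.91×√(1+1.5²) = 6.887 m
R = A/P = 5.472/6.887 = 0.7946 m
n = (1/Q)·A·R^(2/3)·S^(1/2) = (1/30.6) × 5.472 × 0.8579 × 0.09327 = 0.01431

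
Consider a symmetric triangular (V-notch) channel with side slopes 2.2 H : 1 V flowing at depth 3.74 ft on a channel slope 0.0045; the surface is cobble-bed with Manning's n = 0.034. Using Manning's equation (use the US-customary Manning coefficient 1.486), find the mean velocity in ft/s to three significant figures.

A = z·y² = 2.2×3.74² = 30.77 ft²
P = 2y√(1+z²) = 2×3.74×√(1+2.2²) = 18.08 ft
R = A/P = 30.77/18.08 = 1.702 ft
Q = (1.486/n)·A·R^(2/3)·S^(1/2) = (1.486/0.034) × 30.77 × 1.702^(2/3) × 0.0045^(1/2) = 128.6 ft³/s
V = Q/A = 128.6/30.77 = 4.180 ft/s

4.18 ft/s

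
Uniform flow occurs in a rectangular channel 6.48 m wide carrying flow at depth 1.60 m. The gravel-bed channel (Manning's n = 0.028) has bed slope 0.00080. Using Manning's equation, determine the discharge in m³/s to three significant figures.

A = b·y = 6.48 × 1.60 = 10.37 m²
P = b + 2y = 6.48 + 2×1.60 = 9.680 m
R = A/P = 10.37/9.680 = 1.071 m
Q = (1/n)·A·R^(2/3)·S^(1/2) = (1/0.028) × 10.37 × 1.071^(2/3) × 0.00080^(1/2) = 10.96 m³/s

11.0 m³/s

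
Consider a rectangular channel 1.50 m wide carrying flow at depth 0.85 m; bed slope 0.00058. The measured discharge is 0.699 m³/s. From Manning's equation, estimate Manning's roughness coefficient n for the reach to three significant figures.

0.0238

A = b·y = 1.50 × 0.85 = 1.275 m²
P = b + 2y = 1.50 + 2×0.85 = 3.200 m
R = A/P = 1.275/3.200 = 0.3984 m
n = (1/Q)·A·R^(2/3)·S^(1/2) = (1/0.699) × 1.275 × 0.5415 × 0.02408 = 0.02379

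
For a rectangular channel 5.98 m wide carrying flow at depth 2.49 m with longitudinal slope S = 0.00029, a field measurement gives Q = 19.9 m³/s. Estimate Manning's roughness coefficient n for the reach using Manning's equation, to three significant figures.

0.0156

A = b·y = 5.98 × 2.49 = 14.89 m²
P = b + 2y = 5.98 + 2×2.49 = 10.96 m
R = A/P = 14.89/10.96 = 1.359 m
n = (1/Q)·A·R^(2/3)·S^(1/2) = (1/19.9) × 14.89 × 1.227 × 0.01703 = 0.01563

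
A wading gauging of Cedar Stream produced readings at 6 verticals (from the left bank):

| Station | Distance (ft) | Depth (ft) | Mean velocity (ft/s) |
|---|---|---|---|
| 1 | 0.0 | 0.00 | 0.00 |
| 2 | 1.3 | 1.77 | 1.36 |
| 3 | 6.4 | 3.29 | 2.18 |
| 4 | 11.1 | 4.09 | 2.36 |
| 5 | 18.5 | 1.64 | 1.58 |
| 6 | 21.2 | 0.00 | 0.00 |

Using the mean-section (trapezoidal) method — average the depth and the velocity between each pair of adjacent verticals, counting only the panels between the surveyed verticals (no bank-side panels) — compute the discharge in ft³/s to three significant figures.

107 ft³/s

Panel 1-2: Δb = 1.3 ft, d̄ = (0.00+1.77)/2 = 0.885, v̄ = (0.00+1.36)/2 = 0.68 → q = 1.3×0.885×0.68 = 0.7823 ft³/s
Panel 2-3: Δb = 5.1 ft, d̄ = (1.77+3.29)/2 = 2.53, v̄ = (1.36+2.18)/2 = 1.77 → q = 5.1×2.53×1.77 = 22.84 ft³/s
Panel 3-4: Δb = 4.7 ft, d̄ = (3.29+4.09)/2 = 3.69, v̄ = (2.18+2.36)/2 = 2.27 → q = 4.7×3.69×2.27 = 39.37 ft³/s
Panel 4-5: Δb = 7.4 ft, d̄ = (4.09+1.64)/2 = 2.865, v̄ = (2.36+1.58)/2 = 1.97 → q = 7.4×2.865×1.97 = 41.77 ft³/s
Panel 5-6: Δb = 2.7 ft, d̄ = (1.64+0.00)/2 = 0.82, v̄ = (1.58+0.00)/2 = 0.79 → q = 2.7×0.82×0.79 = 1.749 ft³/s
Q = Σ q = 106.5 ft³/s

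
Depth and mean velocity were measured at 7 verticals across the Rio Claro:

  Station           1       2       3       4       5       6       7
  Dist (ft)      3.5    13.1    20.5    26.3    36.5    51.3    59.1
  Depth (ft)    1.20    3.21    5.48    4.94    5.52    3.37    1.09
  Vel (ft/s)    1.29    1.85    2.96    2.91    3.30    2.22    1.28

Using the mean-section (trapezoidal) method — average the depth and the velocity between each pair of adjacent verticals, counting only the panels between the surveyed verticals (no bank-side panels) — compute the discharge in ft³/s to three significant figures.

Panel 1-2: Δb = 9.6 ft, d̄ = (1.20+3.21)/2 = 2.205, v̄ = (1.29+1.85)/2 = 1.57 → q = 9.6×2.205×1.57 = 33.23 ft³/s
Panel 2-3: Δb = 7.4 ft, d̄ = (3.21+5.48)/2 = 4.345, v̄ = (1.85+2.96)/2 = 2.405 → q = 7.4×4.345×2.405 = 77.33 ft³/s
Panel 3-4: Δb = 5.8 ft, d̄ = (5.48+4.94)/2 = 5.21, v̄ = (2.96+2.91)/2 = 2.935 → q = 5.8×5.21×2.935 = 88.69 ft³/s
Panel 4-5: Δb = 10.2 ft, d̄ = (4.94+5.52)/2 = 5.23, v̄ = (2.91+3.30)/2 = 3.105 → q = 10.2×5.23×3.105 = 165.6 ft³/s
Panel 5-6: Δb = 14.8 ft, d̄ = (5.52+3.37)/2 = 4.445, v̄ = (3.30+2.22)/2 = 2.76 → q = 14.8×4.445×2.76 = 181.6 ft³/s
Panel 6-7: Δb = 7.8 ft, d̄ = (3.37+1.09)/2 = 2.23, v̄ = (2.22+1.28)/2 = 1.75 → q = 7.8×2.23×1.75 = 30.44 ft³/s
Q = Σ q = 576.9 ft³/s

577 ft³/s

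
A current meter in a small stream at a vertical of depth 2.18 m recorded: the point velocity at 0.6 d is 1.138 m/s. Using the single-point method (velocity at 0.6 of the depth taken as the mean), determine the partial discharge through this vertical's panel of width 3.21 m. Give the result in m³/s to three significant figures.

7.96 m³/s

v̄ = v₀.₆ = 1.138 m/s
q = v̄ × d × w = 1.138 × 2.18 × 3.21 = 7.963 m³/s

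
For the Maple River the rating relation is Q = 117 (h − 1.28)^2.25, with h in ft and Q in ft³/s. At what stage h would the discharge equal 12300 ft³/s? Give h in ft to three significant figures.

h − h₀ = (Q/C)^(1/b) = (12300/117)^(1/2.25) = 7.917 ft
h = 1.28 + 7.917 = 9.197 ft

9.20 ft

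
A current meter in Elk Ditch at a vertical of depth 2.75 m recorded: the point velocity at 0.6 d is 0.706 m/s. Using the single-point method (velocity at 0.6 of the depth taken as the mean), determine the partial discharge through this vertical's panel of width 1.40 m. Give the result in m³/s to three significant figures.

2.72 m³/s

v̄ = v₀.₆ = 0.706 m/s
q = v̄ × d × w = 0.7060 × 2.75 × 1.40 = 2.718 m³/s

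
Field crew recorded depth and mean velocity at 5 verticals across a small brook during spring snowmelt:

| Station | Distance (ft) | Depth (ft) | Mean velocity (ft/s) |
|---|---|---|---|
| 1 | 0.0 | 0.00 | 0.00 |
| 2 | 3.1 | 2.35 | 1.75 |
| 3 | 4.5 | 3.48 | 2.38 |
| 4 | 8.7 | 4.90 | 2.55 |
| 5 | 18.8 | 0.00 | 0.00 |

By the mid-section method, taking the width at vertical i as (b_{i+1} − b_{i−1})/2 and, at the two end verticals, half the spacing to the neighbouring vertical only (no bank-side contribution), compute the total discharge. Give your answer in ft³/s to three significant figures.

122 ft³/s

w_2 = (4.5 − 0.0)/2 = 2.25 ft; q_2 = 1.75 × 2.35 × 2.25 = 9.253 ft³/s
w_3 = (8.7 − 3.1)/2 = 2.8 ft; q_3 = 2.38 × 3.48 × 2.8 = 23.19 ft³/s
w_4 = (18.8 − 4.5)/2 = 7.15 ft; q_4 = 2.55 × 4.90 × 7.15 = 89.34 ft³/s
Stations 1, 5 contribute zero (depth or velocity is 0).
Q = Σ qᵢ = 121.8 ft³/s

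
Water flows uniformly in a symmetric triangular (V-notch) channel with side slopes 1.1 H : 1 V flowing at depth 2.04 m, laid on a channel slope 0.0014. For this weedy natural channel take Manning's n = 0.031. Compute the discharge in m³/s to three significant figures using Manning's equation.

A = z·y² = 1.1×2.04² = 4.578 m²
P = 2y√(1+z²) = 2×2.04×√(1+1.1²) = 6.065 m
R = A/P = 4.578/6.065 = 0.7547 m
Q = (1/n)·A·R^(2/3)·S^(1/2) = (1/0.031) × 4.578 × 0.7547^(2/3) × 0.0014^(1/2) = 4.580 m³/s

4.58 m³/s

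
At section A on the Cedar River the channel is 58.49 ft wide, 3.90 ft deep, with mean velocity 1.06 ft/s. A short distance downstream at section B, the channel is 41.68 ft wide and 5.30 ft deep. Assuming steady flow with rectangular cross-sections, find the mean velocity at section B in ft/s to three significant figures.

Q = A₁V₁ = (58.49×3.90) × 1.06 = 241.8 ft³/s
A₂ = 41.68 × 5.30 = 220.9 ft²
V₂ = Q/A₂ = 241.8/220.9 = 1.095 ft/s

1.09 ft/s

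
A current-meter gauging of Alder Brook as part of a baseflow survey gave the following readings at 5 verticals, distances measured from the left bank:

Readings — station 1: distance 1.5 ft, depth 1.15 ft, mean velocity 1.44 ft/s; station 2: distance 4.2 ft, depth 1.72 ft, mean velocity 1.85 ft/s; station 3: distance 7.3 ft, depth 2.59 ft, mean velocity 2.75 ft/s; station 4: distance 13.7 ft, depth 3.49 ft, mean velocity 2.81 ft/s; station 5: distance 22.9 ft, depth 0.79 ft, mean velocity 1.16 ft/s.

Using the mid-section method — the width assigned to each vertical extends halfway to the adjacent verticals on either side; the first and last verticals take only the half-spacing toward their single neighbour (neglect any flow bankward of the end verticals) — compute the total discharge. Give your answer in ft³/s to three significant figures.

126 ft³/s

w_1 = (4.2 − 1.5)/2 = 1.35 ft; q_1 = 1.44 × 1.15 × 1.35 = 2.236 ft³/s
w_2 = (7.3 − 1.5)/2 = 2.9 ft; q_2 = 1.85 × 1.72 × 2.9 = 9.228 ft³/s
w_3 = (13.7 − 4.2)/2 = 4.75 ft; q_3 = 2.75 × 2.59 × 4.75 = 33.83 ft³/s
w_4 = (22.9 − 7.3)/2 = 7.8 ft; q_4 = 2.81 × 3.49 × 7.8 = 76.49 ft³/s
w_5 = (22.9 − 13.7)/2 = 4.6 ft; q_5 = 1.16 × 0.79 × 4.6 = 4.215 ft³/s
Q = Σ qᵢ = 126.0 ft³/s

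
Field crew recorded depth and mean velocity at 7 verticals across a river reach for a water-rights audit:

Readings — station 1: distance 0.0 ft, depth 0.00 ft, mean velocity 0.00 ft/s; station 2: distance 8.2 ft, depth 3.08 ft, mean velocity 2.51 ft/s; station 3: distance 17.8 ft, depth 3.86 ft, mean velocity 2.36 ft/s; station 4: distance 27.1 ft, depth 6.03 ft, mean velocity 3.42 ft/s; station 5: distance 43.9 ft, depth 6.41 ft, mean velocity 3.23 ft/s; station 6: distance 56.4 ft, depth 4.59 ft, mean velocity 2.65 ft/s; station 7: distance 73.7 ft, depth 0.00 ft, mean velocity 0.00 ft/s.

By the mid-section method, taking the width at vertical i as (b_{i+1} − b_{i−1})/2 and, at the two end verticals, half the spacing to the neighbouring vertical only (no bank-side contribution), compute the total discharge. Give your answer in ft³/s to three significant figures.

w_2 = (17.8 − 0.0)/2 = 8.9 ft; q_2 = 2.51 × 3.08 × 8.9 = 68.80 ft³/s
w_3 = (27.1 − 8.2)/2 = 9.45 ft; q_3 = 2.36 × 3.86 × 9.45 = 86.09 ft³/s
w_4 = (43.9 − 17.8)/2 = 13.05 ft; q_4 = 3.42 × 6.03 × 13.05 = 269.1 ft³/s
w_5 = (56.4 − 27.1)/2 = 14.65 ft; q_5 = 3.23 × 6.41 × 14.65 = 303.3 ft³/s
w_6 = (73.7 − 43.9)/2 = 14.9 ft; q_6 = 2.65 × 4.59 × 14.9 = 181.2 ft³/s
Stations 1, 7 contribute zero (depth or velocity is 0).
Q = Σ qᵢ = 908.6 ft³/s

909 ft³/s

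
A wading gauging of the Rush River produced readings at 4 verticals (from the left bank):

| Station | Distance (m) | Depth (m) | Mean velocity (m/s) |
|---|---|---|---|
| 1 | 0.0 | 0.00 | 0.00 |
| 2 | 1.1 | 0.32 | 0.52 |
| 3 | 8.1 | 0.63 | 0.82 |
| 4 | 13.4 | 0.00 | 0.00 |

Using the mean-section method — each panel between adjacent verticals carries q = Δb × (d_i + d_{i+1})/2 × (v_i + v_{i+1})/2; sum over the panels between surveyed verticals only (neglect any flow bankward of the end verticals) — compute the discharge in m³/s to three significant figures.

Panel 1-2: Δb = 1.1 m, d̄ = (0.00+0.32)/2 = 0.16, v̄ = (0.00+0.52)/2 = 0.26 → q = 1.1×0.16×0.26 = 0.04576 m³/s
Panel 2-3: Δb = 7 m, d̄ = (0.32+0.63)/2 = 0.475, v̄ = (0.52+0.82)/2 = 0.67 → q = 7×0.475×0.67 = 2.228 m³/s
Panel 3-4: Δb = 5.3 m, d̄ = (0.63+0.00)/2 = 0.315, v̄ = (0.82+0.00)/2 = 0.41 → q = 5.3×0.315×0.41 = 0.6845 m³/s
Q = Σ q = 2.958 m³/s

2.96 m³/s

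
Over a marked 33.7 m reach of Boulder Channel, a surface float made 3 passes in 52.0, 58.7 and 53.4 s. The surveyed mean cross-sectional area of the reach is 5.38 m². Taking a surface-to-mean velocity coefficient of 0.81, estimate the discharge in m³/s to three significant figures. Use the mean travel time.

t̄ = (52.0 + 58.7 + 53.4) / 3 = 54.7 s
v_surface = L / t̄ = 33.7 / 54.7 = 0.6161 m/s
v_mean = 0.81 × 0.6161 = 0.4990 m/s
Q = A × v_mean = 5.38 × 0.4990 = 2.685 m³/s

2.68 m³/s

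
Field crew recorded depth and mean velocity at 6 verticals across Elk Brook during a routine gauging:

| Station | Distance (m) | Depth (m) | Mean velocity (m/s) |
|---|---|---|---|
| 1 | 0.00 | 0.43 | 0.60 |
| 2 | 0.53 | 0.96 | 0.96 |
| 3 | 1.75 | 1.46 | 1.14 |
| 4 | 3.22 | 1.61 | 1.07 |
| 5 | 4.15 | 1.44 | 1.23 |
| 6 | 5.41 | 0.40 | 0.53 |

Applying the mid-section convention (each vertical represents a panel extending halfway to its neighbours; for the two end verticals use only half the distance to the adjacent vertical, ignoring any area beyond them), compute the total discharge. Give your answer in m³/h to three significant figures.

26100 m³/h

w_1 = (0.53 − 0.00)/2 = 0.265 m; q_1 = 0.60 × 0.43 × 0.265 = 0.06837 m³/s
w_2 = (1.75 − 0.00)/2 = 0.875 m; q_2 = 0.96 × 0.96 × 0.875 = 0.8064 m³/s
w_3 = (3.22 − 0.53)/2 = 1.345 m; q_3 = 1.14 × 1.46 × 1.345 = 2.239 m³/s
w_4 = (4.15 − 1.75)/2 = 1.2 m; q_4 = 1.07 × 1.61 × 1.2 = 2.067 m³/s
w_5 = (5.41 − 3.22)/2 = 1.095 m; q_5 = 1.23 × 1.44 × 1.095 = 1.939 m³/s
w_6 = (5.41 − 4.15)/2 = 0.63 m; q_6 = 0.53 × 0.40 × 0.63 = 0.1336 m³/s
Q = Σ qᵢ = 7.254 m³/s
= 7.254 × 3600 = 26110 m³/h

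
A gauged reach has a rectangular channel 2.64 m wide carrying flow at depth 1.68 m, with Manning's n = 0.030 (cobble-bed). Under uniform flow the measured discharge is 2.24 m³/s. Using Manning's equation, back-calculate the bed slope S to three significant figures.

0.000343

A = b·y = 2.64 × 1.68 = 4.435 m²
P = b + 2y = 2.64 + 2×1.68 = 6.000 m
R = A/P = 4.435/6.000 = 0.7392 m
S = (Q·n / (1·A·R^(2/3)))² = (2.24×0.030 / (1×4.435×0.8175))² = 0.0003435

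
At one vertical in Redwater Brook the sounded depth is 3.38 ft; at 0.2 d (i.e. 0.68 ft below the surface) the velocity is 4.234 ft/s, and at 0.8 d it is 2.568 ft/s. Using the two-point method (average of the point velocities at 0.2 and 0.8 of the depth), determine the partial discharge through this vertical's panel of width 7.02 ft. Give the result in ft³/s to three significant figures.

80.7 ft³/s

v̄ = (4.234 + 2.568) / 2 = 3.401 ft/s
q = v̄ × d × w = 3.401 × 3.38 × 7.02 = 80.70 ft³/s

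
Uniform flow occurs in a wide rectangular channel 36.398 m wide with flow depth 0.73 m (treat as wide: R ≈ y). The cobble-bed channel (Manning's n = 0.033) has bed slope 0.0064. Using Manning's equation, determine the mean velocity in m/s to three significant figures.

1.97 m/s

A = b·y = 36.398 × 0.73 = 26.57 m²
Wide channel: R ≈ y = 0.73 m
Q = (1/n)·A·R^(2/3)·S^(1/2) = (1/0.033) × 26.57 × 0.7300^(2/3) × 0.0064^(1/2) = 52.22 m³/s
V = Q/A = 52.22/26.57 = 1.965 m/s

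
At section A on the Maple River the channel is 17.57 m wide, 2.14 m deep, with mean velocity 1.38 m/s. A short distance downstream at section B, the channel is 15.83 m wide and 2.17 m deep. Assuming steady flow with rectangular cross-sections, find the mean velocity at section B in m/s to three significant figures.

1.51 m/s

Q = A₁V₁ = (17.57×2.14) × 1.38 = 51.89 m³/s
A₂ = 15.83 × 2.17 = 34.35 m²
V₂ = Q/A₂ = 51.89/34.35 = 1.511 m/s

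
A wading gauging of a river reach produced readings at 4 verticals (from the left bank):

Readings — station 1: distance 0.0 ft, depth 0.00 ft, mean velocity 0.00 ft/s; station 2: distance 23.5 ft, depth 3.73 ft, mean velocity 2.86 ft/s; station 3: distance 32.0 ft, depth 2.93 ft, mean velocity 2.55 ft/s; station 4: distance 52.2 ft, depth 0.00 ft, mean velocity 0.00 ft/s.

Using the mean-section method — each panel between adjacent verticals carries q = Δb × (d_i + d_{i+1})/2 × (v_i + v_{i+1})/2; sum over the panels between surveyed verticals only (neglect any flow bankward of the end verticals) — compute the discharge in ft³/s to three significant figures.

Panel 1-2: Δb = 23.5 ft, d̄ = (0.00+3.73)/2 = 1.865, v̄ = (0.00+2.86)/2 = 1.43 → q = 23.5×1.865×1.43 = 62.67 ft³/s
Panel 2-3: Δb = 8.5 ft, d̄ = (3.73+2.93)/2 = 3.33, v̄ = (2.86+2.55)/2 = 2.705 → q = 8.5×3.33×2.705 = 76.57 ft³/s
Panel 3-4: Δb = 20.2 ft, d̄ = (2.93+0.00)/2 = 1.465, v̄ = (2.55+0.00)/2 = 1.275 → q = 20.2×1.465×1.275 = 37.73 ft³/s
Q = Σ q = 177.0 ft³/s

177 ft³/s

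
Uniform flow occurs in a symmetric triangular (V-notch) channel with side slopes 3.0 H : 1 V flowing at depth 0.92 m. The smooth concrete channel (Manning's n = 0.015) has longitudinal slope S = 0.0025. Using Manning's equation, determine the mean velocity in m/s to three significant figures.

1.92 m/s

A = z·y² = 3.0×0.92² = 2.539 m²
P = 2y√(1+z²) = 2×0.92×√(1+3.0²) = 5.819 m
R = A/P = 2.539/5.819 = 0.4364 m
Q = (1/n)·A·R^(2/3)·S^(1/2) = (1/0.015) × 2.539 × 0.4364^(2/3) × 0.0025^(1/2) = 4.870 m³/s
V = Q/A = 4.870/2.539 = 1.918 m/s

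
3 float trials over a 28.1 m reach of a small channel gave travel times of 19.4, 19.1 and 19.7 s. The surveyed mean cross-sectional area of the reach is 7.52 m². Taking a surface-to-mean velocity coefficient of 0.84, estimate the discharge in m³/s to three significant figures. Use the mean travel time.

9.15 m³/s

t̄ = (19.4 + 19.1 + 19.7) / 3 = 19.4 s
v_surface = L / t̄ = 28.1 / 19.4 = 1.448 m/s
v_mean = 0.84 × 1.448 = 1.217 m/s
Q = A × v_mean = 7.52 × 1.217 = 9.150 m³/s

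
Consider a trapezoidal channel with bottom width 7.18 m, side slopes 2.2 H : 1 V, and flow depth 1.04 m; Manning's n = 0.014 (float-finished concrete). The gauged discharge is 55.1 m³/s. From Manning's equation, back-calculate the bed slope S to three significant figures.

A = (b + z·y)·y = (7.18 + 2.2×1.04)×1.04 = 9.847 m²
P = b + 2y√(1+z²) = 7.18 + 2×1.04×√(1+2.2²) = 12.21 m
R = A/P = 9.847/12.21 = 0.8067 m
S = (Q·n / (1·A·R^(2/3)))² = (55.1×0.014 / (1×9.847×0.8666))² = 0.008173

0.00817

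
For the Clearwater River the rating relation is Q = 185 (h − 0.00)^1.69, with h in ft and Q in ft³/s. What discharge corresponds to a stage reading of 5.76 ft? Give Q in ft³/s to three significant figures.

3570 ft³/s

Q = 185 × (5.76 − 0.00)^1.69 = 185 × 5.76^1.69 = 3567 ft³/s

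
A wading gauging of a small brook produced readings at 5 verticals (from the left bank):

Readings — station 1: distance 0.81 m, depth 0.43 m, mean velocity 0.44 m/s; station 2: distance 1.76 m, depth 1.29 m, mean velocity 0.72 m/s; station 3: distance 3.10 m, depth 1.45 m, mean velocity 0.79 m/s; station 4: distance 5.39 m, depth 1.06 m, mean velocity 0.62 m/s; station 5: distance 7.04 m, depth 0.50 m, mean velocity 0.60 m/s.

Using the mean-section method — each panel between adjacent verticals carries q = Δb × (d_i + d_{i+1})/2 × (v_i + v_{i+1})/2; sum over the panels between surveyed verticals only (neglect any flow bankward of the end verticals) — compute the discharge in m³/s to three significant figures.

Panel 1-2: Δb = 0.95 m, d̄ = (0.43+1.29)/2 = 0.86, v̄ = (0.44+0.72)/2 = 0.58 → q = 0.95×0.86×0.58 = 0.4739 m³/s
Panel 2-3: Δb = 1.34 m, d̄ = (1.29+1.45)/2 = 1.37, v̄ = (0.72+0.79)/2 = 0.755 → q = 1.34×1.37×0.755 = 1.386 m³/s
Panel 3-4: Δb = 2.29 m, d̄ = (1.45+1.06)/2 = 1.255, v̄ = (0.79+0.62)/2 = 0.705 → q = 2.29×1.255×0.705 = 2.026 m³/s
Panel 4-5: Δb = 1.65 m, d̄ = (1.06+0.50)/2 = 0.78, v̄ = (0.62+0.60)/2 = 0.61 → q = 1.65×0.78×0.61 = 0.7851 m³/s
Q = Σ q = 4.671 m³/s

4.67 m³/s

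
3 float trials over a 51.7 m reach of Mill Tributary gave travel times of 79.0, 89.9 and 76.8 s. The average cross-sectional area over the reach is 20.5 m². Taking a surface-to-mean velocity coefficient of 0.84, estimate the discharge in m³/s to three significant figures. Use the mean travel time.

10.9 m³/s

t̄ = (79.0 + 89.9 + 76.8) / 3 = 81.9 s
v_surface = L / t̄ = 51.7 / 81.9 = 0.6313 m/s
v_mean = 0.84 × 0.6313 = 0.5303 m/s
Q = A × v_mean = 20.5 × 0.5303 = 10.87 m³/s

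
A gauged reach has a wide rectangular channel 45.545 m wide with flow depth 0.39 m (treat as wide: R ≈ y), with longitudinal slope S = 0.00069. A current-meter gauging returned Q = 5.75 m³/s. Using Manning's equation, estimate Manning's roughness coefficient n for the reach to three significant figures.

A = b·y = 45.545 × 0.39 = 17.76 m²
Wide channel: R ≈ y = 0.39 m
n = (1/Q)·A·R^(2/3)·S^(1/2) = (1/5.75) × 17.76 × 0.5338 × 0.02627 = 0.04332

0.0433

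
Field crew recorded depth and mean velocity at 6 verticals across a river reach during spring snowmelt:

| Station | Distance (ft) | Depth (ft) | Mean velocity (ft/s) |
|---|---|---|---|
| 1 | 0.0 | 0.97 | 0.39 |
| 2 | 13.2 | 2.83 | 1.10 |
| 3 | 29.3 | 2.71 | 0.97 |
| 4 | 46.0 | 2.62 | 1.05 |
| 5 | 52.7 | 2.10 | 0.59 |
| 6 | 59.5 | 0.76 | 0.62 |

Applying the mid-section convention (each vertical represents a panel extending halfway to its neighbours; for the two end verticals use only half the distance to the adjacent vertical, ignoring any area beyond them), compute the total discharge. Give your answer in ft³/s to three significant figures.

w_1 = (13.2 − 0.0)/2 = 6.6 ft; q_1 = 0.39 × 0.97 × 6.6 = 2.497 ft³/s
w_2 = (29.3 − 0.0)/2 = 14.65 ft; q_2 = 1.10 × 2.83 × 14.65 = 45.61 ft³/s
w_3 = (46.0 − 13.2)/2 = 16.4 ft; q_3 = 0.97 × 2.71 × 16.4 = 43.11 ft³/s
w_4 = (52.7 − 29.3)/2 = 11.7 ft; q_4 = 1.05 × 2.62 × 11.7 = 32.19 ft³/s
w_5 = (59.5 − 46.0)/2 = 6.75 ft; q_5 = 0.59 × 2.10 × 6.75 = 8.363 ft³/s
w_6 = (59.5 − 52.7)/2 = 3.4 ft; q_6 = 0.62 × 0.76 × 3.4 = 1.602 ft³/s
Q = Σ qᵢ = 133.4 ft³/s

133 ft³/s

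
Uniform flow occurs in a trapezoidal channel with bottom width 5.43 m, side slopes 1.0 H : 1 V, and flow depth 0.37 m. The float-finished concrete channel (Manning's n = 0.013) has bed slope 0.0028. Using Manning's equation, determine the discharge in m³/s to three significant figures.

4.18 m³/s

A = (b + z·y)·y = (5.43 + 1.0×0.37)×0.37 = 2.146 m²
P = b + 2y√(1+z²) = 5.43 + 2×0.37×√(1+1.0²) = 6.477 m
R = A/P = 2.146/6.477 = 0.3314 m
Q = (1/n)·A·R^(2/3)·S^(1/2) = (1/0.013) × 2.146 × 0.3314^(2/3) × 0.0028^(1/2) = 4.183 m³/s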